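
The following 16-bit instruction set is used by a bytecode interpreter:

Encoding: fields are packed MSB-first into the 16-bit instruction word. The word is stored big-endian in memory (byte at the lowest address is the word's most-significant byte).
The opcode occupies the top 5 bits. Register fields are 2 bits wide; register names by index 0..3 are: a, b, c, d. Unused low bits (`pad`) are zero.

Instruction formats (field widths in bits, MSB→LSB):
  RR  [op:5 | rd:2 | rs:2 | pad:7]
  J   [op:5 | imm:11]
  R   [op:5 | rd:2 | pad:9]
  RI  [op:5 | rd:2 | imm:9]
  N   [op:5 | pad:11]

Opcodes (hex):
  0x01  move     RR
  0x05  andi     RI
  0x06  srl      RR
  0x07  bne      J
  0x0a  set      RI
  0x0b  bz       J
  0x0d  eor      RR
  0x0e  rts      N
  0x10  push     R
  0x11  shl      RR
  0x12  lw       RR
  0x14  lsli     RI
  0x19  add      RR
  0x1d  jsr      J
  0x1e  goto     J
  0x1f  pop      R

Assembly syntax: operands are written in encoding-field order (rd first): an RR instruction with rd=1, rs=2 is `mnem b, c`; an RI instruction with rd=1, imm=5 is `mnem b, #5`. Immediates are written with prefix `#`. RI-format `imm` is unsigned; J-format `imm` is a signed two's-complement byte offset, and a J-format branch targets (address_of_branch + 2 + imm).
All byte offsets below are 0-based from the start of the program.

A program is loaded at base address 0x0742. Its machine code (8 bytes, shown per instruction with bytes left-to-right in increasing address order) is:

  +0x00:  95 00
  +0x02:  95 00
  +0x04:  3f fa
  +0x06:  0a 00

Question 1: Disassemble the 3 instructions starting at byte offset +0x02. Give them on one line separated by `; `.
lw c, c; bne #-6; move b, a

@+02  big-endian(95 00) = 0x9500
  opcode bits[15:11]=0x12: lw/RR
  rd@[10:9]=0x2 ⇒ c
  rs@[8:7]=0x2 ⇒ c
@+04  big-endian(3f fa) = 0x3ffa
  opcode bits[15:11]=0x7: bne/J
  imm@[10:0]=0x7fa (s11→-6) ⇒ #-6
@+06  big-endian(0a 00) = 0x0a00
  opcode bits[15:11]=0x1: move/RR
  rd@[10:9]=0x1 ⇒ b
  rs@[8:7]=0x0 ⇒ a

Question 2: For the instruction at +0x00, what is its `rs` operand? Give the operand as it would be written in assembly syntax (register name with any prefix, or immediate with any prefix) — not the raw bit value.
off 0x00: read 95 00 as big → 0x9500
  opcode bits[15:11]=0x12: lw/RR
  rd@[10:9]=0x2 ⇒ c
  rs@[8:7]=0x2 ⇒ c

c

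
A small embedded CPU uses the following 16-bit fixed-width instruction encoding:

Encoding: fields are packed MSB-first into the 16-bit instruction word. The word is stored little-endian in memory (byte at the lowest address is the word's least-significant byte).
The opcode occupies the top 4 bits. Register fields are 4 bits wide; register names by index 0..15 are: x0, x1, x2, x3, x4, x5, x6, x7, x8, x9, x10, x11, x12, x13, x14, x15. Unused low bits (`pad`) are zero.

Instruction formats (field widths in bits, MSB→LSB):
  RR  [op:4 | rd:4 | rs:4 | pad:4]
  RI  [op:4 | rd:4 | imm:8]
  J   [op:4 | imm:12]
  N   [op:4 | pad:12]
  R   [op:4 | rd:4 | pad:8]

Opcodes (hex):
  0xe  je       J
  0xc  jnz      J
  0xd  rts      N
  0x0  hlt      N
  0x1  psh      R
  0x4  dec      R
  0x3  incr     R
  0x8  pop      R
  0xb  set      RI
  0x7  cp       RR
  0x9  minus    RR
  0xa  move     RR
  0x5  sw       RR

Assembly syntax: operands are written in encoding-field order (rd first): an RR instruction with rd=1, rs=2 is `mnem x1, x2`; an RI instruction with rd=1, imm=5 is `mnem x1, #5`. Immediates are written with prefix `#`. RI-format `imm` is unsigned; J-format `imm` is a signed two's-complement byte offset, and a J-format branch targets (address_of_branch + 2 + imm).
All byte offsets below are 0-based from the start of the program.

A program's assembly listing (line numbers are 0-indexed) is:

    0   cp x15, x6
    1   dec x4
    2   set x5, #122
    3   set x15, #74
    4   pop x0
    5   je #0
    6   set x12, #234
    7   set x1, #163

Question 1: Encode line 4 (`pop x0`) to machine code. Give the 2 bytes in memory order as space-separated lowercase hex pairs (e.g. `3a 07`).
4. pop fields op=0x8:4|rd=0:4|pad=0:8 → word 8000h → 00 80

00 80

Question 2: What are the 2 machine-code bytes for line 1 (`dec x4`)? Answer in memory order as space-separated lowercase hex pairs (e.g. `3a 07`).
00 44

1. dec fields op=0x4:4|rd=4:4|pad=0:8 → word 4400h → 00 44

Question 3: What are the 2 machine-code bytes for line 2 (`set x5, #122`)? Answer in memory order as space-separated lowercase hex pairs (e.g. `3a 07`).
2. set fields op=0xb:4|rd=5:4|imm=122:8 → word b57ah → 7a b5

7a b5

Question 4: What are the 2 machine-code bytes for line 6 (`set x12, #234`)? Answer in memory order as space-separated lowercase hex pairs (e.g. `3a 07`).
ea bc

6. set fields op=0xb:4|rd=12:4|imm=234:8 → word bceah → ea bc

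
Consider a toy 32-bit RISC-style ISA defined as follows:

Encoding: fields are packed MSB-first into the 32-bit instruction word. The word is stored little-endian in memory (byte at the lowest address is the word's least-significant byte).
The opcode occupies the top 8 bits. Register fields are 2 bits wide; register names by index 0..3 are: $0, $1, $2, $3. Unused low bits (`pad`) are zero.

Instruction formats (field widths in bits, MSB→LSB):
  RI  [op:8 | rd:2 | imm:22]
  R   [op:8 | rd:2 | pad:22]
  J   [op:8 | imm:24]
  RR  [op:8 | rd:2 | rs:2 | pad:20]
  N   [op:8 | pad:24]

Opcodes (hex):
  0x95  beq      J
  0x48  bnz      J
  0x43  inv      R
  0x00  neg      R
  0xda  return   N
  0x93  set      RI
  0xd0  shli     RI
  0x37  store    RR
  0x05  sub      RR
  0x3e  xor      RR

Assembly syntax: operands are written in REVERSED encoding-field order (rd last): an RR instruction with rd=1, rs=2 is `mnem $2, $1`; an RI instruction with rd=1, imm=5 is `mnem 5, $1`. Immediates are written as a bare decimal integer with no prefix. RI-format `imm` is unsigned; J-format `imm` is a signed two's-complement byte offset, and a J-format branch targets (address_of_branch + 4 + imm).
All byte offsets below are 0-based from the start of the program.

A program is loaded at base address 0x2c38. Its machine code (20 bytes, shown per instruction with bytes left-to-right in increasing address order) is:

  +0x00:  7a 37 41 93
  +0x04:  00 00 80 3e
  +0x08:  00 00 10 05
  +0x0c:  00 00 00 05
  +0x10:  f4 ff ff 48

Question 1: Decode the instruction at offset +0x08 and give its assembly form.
sub $1, $0

+0x08: 00 00 10 05 ⇒ word 0x05100000 (little)
  top 8b → 0x5 → sub [RR]
  rd: (w>>22)&0x3=0x0 → $0
  rs: (w>>20)&0x3=0x1 → $1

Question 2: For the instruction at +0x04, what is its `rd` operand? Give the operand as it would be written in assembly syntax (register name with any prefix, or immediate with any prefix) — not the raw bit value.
$2

+0x04: 00 00 80 3e ⇒ word 0x3e800000 (little)
  opcode bits[31:24]=0x3e: xor/RR
  [23:22] rd=2 = $2
  [21:20] rs=0 = $0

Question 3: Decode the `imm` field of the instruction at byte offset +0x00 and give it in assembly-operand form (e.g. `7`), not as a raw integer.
79738

[00] 7a 37 41 93 → 0x9341377a
  top 8b → 0x93 → set [RI]
  rd@[23:22]=0x1 ⇒ $1
  imm@[21:0]=0x1377a ⇒ 79738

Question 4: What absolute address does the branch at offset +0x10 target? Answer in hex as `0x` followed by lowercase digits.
+0x10: f4 ff ff 48 ⇒ word 0x48fffff4 (little)
  opcode bits[31:24]=0x48: bnz/J
  imm: (w>>0)&0xffffff=0xfffff4 (s24→-12) → -12
  target = base 0x2c38 + off 0x10 + 4 + imm -12 = 0x2c40

0x2c40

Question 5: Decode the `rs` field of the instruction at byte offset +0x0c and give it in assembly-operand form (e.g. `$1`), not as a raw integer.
off 0x0c: read 00 00 00 05 as little → 0x05000000
  opcode bits[31:24]=0x5: sub/RR
  [23:22] rd=0 = $0
  [21:20] rs=0 = $0

$0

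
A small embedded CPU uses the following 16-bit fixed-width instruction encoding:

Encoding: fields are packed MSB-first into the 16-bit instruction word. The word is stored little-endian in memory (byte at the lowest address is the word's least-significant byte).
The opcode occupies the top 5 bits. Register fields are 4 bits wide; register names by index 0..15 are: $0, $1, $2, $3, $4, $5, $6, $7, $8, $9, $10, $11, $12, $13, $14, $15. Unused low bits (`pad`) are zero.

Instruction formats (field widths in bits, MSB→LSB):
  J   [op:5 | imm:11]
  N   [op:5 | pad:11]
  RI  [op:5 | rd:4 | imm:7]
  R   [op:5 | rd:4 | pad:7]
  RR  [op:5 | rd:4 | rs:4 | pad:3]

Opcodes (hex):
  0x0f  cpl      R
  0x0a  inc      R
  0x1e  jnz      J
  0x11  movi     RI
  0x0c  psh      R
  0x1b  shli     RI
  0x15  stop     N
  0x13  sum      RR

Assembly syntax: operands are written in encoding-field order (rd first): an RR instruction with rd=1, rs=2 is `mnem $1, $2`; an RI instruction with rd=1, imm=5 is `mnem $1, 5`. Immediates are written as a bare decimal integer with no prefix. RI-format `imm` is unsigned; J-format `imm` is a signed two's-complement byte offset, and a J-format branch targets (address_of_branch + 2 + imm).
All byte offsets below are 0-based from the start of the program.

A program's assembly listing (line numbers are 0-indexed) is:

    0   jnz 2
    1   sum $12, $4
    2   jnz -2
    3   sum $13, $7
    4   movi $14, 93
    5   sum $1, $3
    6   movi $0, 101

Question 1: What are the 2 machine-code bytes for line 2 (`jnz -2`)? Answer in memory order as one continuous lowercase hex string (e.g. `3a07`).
line 2 (jnz): pack op=0x1e:5|imm=-2:11 = 0xf7fe; little→ fe f7

fef7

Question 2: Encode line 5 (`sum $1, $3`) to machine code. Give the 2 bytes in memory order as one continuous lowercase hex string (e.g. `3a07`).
9898

line 5 (sum): pack op=0x13:5|rd=1:4|rs=3:4|pad=0:3 = 0x9898; little→ 98 98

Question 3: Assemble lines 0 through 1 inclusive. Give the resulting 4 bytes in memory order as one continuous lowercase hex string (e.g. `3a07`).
0. jnz fields op=0x1e:5|imm=2:11 → word f002h → 02 f0
1. sum fields op=0x13:5|rd=12:4|rs=4:4|pad=0:3 → word 9e20h → 20 9e

02f0209e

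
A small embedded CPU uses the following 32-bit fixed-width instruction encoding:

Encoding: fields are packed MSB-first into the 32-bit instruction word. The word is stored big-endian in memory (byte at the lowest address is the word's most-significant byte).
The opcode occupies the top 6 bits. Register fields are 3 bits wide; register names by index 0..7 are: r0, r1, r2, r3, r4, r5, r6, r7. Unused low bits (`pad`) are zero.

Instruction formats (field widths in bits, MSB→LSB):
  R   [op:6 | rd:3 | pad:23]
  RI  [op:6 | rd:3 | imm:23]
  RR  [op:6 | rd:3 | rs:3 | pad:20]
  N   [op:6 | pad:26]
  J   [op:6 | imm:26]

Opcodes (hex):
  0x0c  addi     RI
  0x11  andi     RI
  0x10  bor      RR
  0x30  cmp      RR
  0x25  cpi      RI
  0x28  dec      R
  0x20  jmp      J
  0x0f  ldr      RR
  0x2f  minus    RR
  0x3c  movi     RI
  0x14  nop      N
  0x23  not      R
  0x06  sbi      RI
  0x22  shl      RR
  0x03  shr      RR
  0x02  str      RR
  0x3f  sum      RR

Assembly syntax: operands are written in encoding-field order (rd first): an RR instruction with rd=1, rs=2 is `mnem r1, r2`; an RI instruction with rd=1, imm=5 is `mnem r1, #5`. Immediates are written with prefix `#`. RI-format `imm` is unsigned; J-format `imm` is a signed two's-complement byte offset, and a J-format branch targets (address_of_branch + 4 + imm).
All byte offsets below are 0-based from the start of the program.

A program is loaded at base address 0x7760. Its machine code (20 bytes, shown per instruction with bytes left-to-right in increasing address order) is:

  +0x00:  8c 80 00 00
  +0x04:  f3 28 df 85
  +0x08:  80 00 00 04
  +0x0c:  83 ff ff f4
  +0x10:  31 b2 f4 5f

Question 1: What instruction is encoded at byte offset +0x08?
@+08  big-endian(80 00 00 04) = 0x80000004
  opcode bits[31:26]=0x20: jmp/J
  imm@[25:0]=0x4 ⇒ #4

jmp #4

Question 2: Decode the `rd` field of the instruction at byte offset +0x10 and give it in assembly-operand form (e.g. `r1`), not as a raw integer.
@+10  big-endian(31 b2 f4 5f) = 0x31b2f45f
  op=0x31b2f45f>>26=0xc ⇒ addi (RI)
  rd: (w>>23)&0x7=0x3 → r3
  imm: (w>>0)&0x7fffff=0x32f45f → #3339359

r3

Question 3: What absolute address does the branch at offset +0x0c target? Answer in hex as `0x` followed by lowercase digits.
0x7764

off 0x0c: read 83 ff ff f4 as big → 0x83fffff4
  top 6b → 0x20 → jmp [J]
  imm@[25:0]=0x3fffff4 (s26→-12) ⇒ #-12
  target = base 0x7760 + off 0x0c + 4 + imm -12 = 0x7764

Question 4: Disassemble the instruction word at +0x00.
off 0x00: read 8c 80 00 00 as big → 0x8c800000
  opcode bits[31:26]=0x23: not/R
  [25:23] rd=1 = r1

not r1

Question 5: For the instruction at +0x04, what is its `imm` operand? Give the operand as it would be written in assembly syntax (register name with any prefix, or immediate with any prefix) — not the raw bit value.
#2678661

[04] f3 28 df 85 → 0xf328df85
  op=0xf328df85>>26=0x3c ⇒ movi (RI)
  rd: (w>>23)&0x7=0x6 → r6
  imm: (w>>0)&0x7fffff=0x28df85 → #2678661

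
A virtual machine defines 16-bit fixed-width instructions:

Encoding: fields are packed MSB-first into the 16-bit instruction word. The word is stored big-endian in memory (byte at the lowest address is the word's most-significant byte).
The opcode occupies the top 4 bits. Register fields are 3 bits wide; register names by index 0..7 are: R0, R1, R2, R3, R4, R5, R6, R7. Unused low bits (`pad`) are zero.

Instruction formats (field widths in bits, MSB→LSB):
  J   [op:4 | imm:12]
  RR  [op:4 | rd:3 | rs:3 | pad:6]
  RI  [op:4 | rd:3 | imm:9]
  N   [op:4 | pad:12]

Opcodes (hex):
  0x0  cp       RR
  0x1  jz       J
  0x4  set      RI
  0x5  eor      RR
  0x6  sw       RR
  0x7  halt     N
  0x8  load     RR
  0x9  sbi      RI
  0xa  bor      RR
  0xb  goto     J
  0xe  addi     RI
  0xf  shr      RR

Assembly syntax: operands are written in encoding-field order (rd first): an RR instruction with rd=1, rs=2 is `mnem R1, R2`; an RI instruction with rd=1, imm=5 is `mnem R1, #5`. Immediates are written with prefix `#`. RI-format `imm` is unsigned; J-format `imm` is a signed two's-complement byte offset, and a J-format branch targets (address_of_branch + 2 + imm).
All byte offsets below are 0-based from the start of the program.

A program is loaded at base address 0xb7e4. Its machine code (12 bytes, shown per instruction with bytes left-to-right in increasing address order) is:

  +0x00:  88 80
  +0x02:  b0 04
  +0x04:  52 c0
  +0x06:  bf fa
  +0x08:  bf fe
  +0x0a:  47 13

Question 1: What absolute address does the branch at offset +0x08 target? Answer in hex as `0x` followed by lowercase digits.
off 0x08: read bf fe as big → 0xbffe
  top 4b → 0xb → goto [J]
  imm@[11:0]=0xffe (s12→-2) ⇒ #-2
  target = base 0xb7e4 + off 0x08 + 2 + imm -2 = 0xb7ec

0xb7ec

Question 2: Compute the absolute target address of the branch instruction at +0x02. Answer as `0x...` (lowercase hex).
0xb7ec

@+02  big-endian(b0 04) = 0xb004
  op=0xb004>>12=0xb ⇒ goto (J)
  imm@[11:0]=0x4 ⇒ #4
  target = base 0xb7e4 + off 0x02 + 2 + imm 4 = 0xb7ec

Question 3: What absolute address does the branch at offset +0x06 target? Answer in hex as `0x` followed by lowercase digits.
0xb7e6

[06] bf fa → 0xbffa
  op=0xbffa>>12=0xb ⇒ goto (J)
  imm@[11:0]=0xffa (s12→-6) ⇒ #-6
  target = base 0xb7e4 + off 0x06 + 2 + imm -6 = 0xb7e6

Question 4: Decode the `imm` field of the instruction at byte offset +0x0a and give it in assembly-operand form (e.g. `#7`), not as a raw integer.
#275

off 0x0a: read 47 13 as big → 0x4713
  opcode bits[15:12]=0x4: set/RI
  [11:9] rd=3 = R3
  [8:0] imm=275 = #275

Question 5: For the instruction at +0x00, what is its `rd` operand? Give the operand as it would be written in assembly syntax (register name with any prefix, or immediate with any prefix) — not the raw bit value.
R4

@+00  big-endian(88 80) = 0x8880
  top 4b → 0x8 → load [RR]
  rd: (w>>9)&0x7=0x4 → R4
  rs: (w>>6)&0x7=0x2 → R2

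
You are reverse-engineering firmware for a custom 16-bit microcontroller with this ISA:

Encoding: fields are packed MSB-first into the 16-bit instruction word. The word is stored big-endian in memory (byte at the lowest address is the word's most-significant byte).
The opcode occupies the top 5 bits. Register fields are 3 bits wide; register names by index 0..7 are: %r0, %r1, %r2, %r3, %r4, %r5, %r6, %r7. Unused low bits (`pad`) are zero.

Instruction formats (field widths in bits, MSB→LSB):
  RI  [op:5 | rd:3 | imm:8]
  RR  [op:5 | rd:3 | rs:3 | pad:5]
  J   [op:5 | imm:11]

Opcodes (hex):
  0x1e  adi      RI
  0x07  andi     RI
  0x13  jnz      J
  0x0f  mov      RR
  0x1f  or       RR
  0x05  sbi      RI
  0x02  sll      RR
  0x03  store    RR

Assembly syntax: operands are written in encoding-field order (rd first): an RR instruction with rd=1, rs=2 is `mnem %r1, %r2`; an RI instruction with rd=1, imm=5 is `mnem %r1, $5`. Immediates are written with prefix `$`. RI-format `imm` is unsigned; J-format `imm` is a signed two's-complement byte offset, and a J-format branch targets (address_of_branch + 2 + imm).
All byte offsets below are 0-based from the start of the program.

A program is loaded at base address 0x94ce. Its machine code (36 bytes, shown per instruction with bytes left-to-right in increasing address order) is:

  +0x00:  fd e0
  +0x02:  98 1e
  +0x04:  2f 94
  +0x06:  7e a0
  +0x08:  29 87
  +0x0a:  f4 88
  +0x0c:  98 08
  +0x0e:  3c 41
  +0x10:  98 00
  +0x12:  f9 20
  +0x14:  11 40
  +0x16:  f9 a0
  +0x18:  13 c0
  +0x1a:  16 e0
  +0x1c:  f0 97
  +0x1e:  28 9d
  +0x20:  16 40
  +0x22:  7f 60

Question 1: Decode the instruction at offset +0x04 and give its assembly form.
sbi %r7, $148

+0x04: 2f 94 ⇒ word 0x2f94 (big)
  top 5b → 0x5 → sbi [RI]
  [10:8] rd=7 = %r7
  [7:0] imm=148 = $148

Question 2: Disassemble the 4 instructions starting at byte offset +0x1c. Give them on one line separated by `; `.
@+1c  big-endian(f0 97) = 0xf097
  opcode bits[15:11]=0x1e: adi/RI
  rd: (w>>8)&0x7=0x0 → %r0
  imm: (w>>0)&0xff=0x97 → $151
@+1e  big-endian(28 9d) = 0x289d
  opcode bits[15:11]=0x5: sbi/RI
  rd: (w>>8)&0x7=0x0 → %r0
  imm: (w>>0)&0xff=0x9d → $157
@+20  big-endian(16 40) = 0x1640
  opcode bits[15:11]=0x2: sll/RR
  rd: (w>>8)&0x7=0x6 → %r6
  rs: (w>>5)&0x7=0x2 → %r2
@+22  big-endian(7f 60) = 0x7f60
  opcode bits[15:11]=0xf: mov/RR
  rd: (w>>8)&0x7=0x7 → %r7
  rs: (w>>5)&0x7=0x3 → %r3

adi %r0, $151; sbi %r0, $157; sll %r6, %r2; mov %r7, %r3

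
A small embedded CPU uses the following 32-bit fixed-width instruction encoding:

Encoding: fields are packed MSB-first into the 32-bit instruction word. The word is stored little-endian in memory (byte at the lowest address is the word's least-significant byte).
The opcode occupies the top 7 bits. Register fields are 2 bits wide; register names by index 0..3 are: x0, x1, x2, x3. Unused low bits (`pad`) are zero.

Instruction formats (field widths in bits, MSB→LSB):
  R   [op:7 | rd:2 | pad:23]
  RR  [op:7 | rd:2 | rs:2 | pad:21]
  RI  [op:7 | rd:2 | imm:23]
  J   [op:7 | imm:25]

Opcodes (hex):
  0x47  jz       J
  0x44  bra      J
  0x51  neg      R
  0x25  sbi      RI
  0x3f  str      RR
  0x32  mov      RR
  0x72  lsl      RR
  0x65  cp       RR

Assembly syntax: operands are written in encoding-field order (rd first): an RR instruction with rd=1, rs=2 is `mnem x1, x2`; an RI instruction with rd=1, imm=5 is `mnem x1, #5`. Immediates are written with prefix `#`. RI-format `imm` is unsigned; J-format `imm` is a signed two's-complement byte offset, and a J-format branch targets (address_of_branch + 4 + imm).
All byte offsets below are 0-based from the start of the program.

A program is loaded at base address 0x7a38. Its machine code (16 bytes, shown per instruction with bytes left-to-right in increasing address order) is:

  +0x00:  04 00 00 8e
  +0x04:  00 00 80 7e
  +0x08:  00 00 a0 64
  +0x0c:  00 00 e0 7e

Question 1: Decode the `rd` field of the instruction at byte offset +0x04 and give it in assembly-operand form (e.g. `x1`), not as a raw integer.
+0x04: 00 00 80 7e ⇒ word 0x7e800000 (little)
  op=0x7e800000>>25=0x3f ⇒ str (RR)
  rd@[24:23]=0x1 ⇒ x1
  rs@[22:21]=0x0 ⇒ x0

x1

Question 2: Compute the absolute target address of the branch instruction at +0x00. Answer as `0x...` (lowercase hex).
0x7a40

off 0x00: read 04 00 00 8e as little → 0x8e000004
  opcode bits[31:25]=0x47: jz/J
  imm: (w>>0)&0x1ffffff=0x4 → #4
  target = base 0x7a38 + off 0x00 + 4 + imm 4 = 0x7a40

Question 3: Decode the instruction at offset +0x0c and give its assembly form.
str x1, x3

off 0x0c: read 00 00 e0 7e as little → 0x7ee00000
  op=0x7ee00000>>25=0x3f ⇒ str (RR)
  [24:23] rd=1 = x1
  [22:21] rs=3 = x3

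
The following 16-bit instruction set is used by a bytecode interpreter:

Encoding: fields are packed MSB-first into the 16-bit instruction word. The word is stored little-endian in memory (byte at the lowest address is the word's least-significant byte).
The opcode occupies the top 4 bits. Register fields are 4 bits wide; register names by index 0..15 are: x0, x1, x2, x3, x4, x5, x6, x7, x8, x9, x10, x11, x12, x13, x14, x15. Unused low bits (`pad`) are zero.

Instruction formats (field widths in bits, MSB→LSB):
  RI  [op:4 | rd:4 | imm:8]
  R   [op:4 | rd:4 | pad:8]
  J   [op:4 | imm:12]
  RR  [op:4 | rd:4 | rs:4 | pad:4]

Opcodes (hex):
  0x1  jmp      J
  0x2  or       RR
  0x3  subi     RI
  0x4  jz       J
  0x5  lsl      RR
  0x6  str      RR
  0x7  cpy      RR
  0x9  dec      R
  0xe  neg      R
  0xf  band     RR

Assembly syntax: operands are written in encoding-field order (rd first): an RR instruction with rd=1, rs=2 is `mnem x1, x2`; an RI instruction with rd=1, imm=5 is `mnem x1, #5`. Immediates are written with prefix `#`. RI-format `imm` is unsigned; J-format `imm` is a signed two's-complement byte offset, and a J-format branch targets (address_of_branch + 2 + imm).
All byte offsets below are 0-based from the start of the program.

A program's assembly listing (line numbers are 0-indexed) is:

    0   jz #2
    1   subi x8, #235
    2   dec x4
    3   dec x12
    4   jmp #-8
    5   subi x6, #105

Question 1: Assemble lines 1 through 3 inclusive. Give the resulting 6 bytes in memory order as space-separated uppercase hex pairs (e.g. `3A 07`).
EB 38 00 94 00 9C

line 1 (subi): pack op=0x3:4|rd=8:4|imm=235:8 = 0x38eb; little→ eb 38
line 2 (dec): pack op=0x9:4|rd=4:4|pad=0:8 = 0x9400; little→ 00 94
line 3 (dec): pack op=0x9:4|rd=12:4|pad=0:8 = 0x9c00; little→ 00 9c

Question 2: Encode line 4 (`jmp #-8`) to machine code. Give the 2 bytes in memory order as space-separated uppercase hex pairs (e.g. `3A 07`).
F8 1F

4. jmp fields op=0x1:4|imm=-8:12 → word 1ff8h → f8 1f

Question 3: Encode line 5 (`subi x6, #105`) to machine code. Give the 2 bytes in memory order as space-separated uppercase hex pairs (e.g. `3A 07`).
69 36

L5: subi op=0x3:4|rd=6:4|imm=105:8 ⇒ 0x3669 ⇒ little 69 36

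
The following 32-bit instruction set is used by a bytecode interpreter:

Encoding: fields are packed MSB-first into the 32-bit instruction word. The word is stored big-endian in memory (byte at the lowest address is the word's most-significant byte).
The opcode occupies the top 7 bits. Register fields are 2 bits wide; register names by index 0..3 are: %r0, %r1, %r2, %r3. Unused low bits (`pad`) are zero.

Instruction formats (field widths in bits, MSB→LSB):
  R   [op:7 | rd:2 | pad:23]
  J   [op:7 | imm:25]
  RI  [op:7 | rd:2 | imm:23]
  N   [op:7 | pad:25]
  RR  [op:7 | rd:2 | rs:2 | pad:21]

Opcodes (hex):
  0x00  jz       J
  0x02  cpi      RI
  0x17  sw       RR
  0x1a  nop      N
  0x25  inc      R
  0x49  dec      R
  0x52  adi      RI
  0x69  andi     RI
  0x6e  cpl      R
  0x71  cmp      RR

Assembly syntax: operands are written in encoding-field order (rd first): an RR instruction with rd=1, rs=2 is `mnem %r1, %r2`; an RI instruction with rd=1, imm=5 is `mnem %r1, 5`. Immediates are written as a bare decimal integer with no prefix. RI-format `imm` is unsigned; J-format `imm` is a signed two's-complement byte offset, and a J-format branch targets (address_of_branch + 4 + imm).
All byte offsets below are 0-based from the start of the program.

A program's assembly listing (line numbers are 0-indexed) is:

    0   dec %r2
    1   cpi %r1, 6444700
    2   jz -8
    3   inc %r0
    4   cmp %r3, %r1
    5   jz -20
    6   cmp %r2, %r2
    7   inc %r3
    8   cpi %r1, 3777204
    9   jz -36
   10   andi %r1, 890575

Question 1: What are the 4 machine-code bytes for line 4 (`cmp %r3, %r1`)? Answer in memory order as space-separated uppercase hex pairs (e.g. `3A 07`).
E3 A0 00 00

L4: cmp op=0x71:7|rd=3:2|rs=1:2|pad=0:21 ⇒ 0xe3a00000 ⇒ big e3 a0 00 00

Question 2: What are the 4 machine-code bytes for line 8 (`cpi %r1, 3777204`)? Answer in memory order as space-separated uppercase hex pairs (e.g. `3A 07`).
04 B9 A2 B4

8. cpi fields op=0x2:7|rd=1:2|imm=3777204:23 → word 04b9a2b4h → 04 b9 a2 b4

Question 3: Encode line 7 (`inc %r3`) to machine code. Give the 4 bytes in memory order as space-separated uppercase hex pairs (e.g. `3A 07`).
4B 80 00 00

line 7 (inc): pack op=0x25:7|rd=3:2|pad=0:23 = 0x4b800000; big→ 4b 80 00 00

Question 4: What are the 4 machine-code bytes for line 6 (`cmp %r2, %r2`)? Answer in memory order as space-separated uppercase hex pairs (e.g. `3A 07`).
6. cmp fields op=0x71:7|rd=2:2|rs=2:2|pad=0:21 → word e3400000h → e3 40 00 00

E3 40 00 00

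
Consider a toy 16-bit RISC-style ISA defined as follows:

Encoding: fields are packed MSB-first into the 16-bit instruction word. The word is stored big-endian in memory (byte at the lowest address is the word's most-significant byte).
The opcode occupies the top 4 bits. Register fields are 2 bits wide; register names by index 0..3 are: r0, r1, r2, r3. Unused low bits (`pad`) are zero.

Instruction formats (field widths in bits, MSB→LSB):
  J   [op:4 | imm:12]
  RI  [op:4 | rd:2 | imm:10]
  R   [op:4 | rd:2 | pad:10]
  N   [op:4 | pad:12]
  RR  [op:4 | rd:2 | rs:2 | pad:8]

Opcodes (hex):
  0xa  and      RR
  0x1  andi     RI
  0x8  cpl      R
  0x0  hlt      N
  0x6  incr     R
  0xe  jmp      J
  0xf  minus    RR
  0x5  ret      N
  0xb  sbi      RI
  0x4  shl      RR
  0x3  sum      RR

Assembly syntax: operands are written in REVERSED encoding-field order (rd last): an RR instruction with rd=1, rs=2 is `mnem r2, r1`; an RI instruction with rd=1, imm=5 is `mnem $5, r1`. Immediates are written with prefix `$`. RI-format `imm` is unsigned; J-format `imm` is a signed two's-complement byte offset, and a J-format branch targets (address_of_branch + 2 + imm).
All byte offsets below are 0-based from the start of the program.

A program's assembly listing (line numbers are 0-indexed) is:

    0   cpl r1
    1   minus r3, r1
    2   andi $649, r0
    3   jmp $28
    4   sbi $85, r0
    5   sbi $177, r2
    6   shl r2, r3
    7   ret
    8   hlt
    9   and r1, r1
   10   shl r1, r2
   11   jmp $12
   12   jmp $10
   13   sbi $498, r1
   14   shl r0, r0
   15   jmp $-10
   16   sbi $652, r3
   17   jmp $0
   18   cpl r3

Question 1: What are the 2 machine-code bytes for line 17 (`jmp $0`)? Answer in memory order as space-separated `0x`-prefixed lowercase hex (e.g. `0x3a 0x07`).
0xe0 0x00

17. jmp fields op=0xe:4|imm=0:12 → word e000h → e0 00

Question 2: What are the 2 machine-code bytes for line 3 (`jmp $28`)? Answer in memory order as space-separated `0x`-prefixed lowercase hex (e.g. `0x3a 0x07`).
0xe0 0x1c

L3: jmp op=0xe:4|imm=28:12 ⇒ 0xe01c ⇒ big e0 1c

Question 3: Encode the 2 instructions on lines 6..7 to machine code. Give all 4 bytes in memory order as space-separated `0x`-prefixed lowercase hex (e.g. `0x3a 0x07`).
line 6 (shl): pack op=0x4:4|rd=3:2|rs=2:2|pad=0:8 = 0x4e00; big→ 4e 00
line 7 (ret): pack op=0x5:4|pad=0:12 = 0x5000; big→ 50 00

0x4e 0x00 0x50 0x00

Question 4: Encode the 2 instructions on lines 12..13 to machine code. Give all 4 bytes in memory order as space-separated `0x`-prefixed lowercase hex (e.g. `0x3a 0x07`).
line 12 (jmp): pack op=0xe:4|imm=10:12 = 0xe00a; big→ e0 0a
line 13 (sbi): pack op=0xb:4|rd=1:2|imm=498:10 = 0xb5f2; big→ b5 f2

0xe0 0x0a 0xb5 0xf2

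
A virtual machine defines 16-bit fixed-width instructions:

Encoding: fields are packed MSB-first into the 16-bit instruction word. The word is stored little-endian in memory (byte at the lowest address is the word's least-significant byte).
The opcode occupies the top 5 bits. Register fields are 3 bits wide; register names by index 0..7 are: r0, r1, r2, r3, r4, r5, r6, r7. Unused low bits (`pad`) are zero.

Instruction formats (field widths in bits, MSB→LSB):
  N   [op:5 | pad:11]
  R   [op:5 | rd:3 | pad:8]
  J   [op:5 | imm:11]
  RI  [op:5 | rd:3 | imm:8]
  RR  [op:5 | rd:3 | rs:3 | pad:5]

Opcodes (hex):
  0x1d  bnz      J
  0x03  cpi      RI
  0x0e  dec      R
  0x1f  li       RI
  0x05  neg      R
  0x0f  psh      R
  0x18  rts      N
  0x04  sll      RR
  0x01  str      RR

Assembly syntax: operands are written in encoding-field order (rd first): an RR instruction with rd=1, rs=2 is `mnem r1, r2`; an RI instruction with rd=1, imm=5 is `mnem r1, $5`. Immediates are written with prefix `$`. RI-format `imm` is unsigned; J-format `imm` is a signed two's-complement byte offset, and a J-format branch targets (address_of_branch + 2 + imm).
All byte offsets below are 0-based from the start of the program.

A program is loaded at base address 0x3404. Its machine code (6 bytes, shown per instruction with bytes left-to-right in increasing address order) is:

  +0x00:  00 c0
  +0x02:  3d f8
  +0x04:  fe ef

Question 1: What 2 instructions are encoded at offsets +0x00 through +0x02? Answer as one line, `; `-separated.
rts; li r0, $61

@+00  little-endian(00 c0) = 0xc000
  top 5b → 0x18 → rts [N]
@+02  little-endian(3d f8) = 0xf83d
  top 5b → 0x1f → li [RI]
  rd: (w>>8)&0x7=0x0 → r0
  imm: (w>>0)&0xff=0x3d → $61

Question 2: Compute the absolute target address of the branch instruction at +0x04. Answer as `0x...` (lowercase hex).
+0x04: fe ef ⇒ word 0xeffe (little)
  opcode bits[15:11]=0x1d: bnz/J
  imm: (w>>0)&0x7ff=0x7fe (s11→-2) → $-2
  target = base 0x3404 + off 0x04 + 2 + imm -2 = 0x3408

0x3408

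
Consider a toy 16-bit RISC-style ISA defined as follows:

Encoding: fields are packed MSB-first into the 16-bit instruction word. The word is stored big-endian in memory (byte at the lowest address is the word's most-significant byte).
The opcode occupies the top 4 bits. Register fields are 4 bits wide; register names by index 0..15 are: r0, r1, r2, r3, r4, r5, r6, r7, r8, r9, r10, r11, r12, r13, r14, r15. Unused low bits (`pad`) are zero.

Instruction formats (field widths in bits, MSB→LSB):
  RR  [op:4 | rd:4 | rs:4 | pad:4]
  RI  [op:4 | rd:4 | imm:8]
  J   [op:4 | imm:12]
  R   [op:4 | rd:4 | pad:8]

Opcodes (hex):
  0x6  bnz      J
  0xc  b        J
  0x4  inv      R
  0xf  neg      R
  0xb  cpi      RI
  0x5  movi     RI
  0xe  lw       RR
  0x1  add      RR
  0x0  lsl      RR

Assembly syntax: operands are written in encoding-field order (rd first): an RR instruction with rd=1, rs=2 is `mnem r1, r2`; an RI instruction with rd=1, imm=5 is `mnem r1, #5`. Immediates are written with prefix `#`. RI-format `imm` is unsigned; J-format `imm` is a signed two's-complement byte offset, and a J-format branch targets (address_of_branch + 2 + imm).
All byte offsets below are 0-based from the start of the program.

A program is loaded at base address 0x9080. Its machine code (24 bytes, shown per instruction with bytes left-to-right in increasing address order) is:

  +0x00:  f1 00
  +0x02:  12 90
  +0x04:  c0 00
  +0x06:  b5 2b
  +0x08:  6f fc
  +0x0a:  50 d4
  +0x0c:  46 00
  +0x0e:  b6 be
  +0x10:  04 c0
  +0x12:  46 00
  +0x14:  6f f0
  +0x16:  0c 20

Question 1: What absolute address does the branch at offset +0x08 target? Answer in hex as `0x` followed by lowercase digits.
0x9086

@+08  big-endian(6f fc) = 0x6ffc
  top 4b → 0x6 → bnz [J]
  [11:0] imm=4092 (s12→-4) = #-4
  target = base 0x9080 + off 0x08 + 2 + imm -4 = 0x9086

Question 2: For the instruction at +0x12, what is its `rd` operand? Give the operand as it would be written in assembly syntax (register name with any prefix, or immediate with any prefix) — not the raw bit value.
[12] 46 00 → 0x4600
  top 4b → 0x4 → inv [R]
  rd: (w>>8)&0xf=0x6 → r6

r6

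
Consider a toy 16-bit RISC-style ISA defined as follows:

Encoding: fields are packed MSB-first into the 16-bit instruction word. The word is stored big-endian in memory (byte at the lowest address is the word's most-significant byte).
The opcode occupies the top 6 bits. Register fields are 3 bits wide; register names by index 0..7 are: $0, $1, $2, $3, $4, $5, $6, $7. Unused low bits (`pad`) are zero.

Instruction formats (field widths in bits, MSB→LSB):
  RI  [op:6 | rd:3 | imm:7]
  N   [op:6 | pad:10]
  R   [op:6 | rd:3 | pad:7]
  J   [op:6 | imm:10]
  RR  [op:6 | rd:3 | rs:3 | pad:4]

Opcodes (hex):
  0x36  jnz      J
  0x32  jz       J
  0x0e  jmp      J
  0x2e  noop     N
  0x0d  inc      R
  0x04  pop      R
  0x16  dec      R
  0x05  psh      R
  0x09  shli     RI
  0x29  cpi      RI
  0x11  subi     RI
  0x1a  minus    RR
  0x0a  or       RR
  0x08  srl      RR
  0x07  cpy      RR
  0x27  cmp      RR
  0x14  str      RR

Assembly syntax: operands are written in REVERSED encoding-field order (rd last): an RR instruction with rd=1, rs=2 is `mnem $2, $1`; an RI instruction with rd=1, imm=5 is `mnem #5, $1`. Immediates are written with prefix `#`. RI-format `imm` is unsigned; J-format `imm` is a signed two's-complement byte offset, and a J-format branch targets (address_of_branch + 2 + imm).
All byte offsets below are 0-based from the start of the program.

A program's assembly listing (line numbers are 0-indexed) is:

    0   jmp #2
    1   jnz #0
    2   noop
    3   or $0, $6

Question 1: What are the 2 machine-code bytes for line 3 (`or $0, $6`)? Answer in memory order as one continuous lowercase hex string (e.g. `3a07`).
2b00

3. or fields op=0xa:6|rd=6:3|rs=0:3|pad=0:4 → word 2b00h → 2b 00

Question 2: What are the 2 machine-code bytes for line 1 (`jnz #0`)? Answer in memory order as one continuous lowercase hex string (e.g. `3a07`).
1. jnz fields op=0x36:6|imm=0:10 → word d800h → d8 00

d800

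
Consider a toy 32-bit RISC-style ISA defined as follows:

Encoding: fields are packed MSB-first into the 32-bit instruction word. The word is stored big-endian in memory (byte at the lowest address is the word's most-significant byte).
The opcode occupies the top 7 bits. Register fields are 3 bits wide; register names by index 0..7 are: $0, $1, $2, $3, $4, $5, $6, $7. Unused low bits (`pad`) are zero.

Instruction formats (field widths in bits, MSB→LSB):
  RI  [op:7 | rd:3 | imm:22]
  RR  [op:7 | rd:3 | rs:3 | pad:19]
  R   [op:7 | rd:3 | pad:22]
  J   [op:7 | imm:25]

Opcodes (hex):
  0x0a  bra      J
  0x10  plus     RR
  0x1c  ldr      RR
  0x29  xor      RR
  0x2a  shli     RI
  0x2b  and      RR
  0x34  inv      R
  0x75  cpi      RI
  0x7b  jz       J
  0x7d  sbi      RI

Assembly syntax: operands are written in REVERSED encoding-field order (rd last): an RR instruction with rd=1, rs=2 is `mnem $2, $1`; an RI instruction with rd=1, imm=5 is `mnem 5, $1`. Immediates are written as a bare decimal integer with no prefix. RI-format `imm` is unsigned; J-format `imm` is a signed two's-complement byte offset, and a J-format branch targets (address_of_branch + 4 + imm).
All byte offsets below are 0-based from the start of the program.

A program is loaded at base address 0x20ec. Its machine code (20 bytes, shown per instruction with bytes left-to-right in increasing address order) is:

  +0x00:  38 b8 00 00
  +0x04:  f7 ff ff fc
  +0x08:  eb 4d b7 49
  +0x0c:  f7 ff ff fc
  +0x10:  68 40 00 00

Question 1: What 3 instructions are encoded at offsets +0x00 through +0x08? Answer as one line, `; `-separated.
ldr $7, $2; jz -4; cpi 898889, $5

[00] 38 b8 00 00 → 0x38b80000
  top 7b → 0x1c → ldr [RR]
  [24:22] rd=2 = $2
  [21:19] rs=7 = $7
[04] f7 ff ff fc → 0xf7fffffc
  top 7b → 0x7b → jz [J]
  [24:0] imm=33554428 (s25→-4) = -4
[08] eb 4d b7 49 → 0xeb4db749
  top 7b → 0x75 → cpi [RI]
  [24:22] rd=5 = $5
  [21:0] imm=898889 = 898889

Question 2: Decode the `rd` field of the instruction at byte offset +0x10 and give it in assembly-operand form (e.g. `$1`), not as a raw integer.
off 0x10: read 68 40 00 00 as big → 0x68400000
  op=0x68400000>>25=0x34 ⇒ inv (R)
  rd: (w>>22)&0x7=0x1 → $1

$1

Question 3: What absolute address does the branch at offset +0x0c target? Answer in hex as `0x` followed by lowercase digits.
@+0c  big-endian(f7 ff ff fc) = 0xf7fffffc
  opcode bits[31:25]=0x7b: jz/J
  imm: (w>>0)&0x1ffffff=0x1fffffc (s25→-4) → -4
  target = base 0x20ec + off 0x0c + 4 + imm -4 = 0x20f8

0x20f8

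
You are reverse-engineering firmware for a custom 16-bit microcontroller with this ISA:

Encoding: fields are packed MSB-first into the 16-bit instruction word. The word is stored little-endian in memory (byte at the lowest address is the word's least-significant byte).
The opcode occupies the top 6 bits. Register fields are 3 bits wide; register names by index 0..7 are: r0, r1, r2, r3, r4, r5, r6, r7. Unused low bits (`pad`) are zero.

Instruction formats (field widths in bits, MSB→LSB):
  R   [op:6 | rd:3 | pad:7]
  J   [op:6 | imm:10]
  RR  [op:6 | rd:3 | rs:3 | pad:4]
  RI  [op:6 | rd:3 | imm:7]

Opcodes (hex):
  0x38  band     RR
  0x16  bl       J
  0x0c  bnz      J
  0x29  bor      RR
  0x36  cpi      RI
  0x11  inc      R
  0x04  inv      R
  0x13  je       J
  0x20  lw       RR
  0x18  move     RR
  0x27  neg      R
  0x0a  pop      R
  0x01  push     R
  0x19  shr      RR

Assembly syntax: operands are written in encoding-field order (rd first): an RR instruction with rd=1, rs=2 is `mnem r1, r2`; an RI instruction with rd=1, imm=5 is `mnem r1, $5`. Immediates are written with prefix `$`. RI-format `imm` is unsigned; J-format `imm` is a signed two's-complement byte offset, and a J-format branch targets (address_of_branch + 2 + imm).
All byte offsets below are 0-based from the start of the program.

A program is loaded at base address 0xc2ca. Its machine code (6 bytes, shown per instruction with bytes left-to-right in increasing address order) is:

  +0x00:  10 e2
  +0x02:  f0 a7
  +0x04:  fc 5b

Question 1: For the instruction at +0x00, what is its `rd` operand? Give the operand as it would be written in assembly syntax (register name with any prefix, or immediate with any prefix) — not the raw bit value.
@+00  little-endian(10 e2) = 0xe210
  op=0xe210>>10=0x38 ⇒ band (RR)
  [9:7] rd=4 = r4
  [6:4] rs=1 = r1

r4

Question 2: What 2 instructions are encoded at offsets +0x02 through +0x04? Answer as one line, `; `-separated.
[02] f0 a7 → 0xa7f0
  op=0xa7f0>>10=0x29 ⇒ bor (RR)
  [9:7] rd=7 = r7
  [6:4] rs=7 = r7
[04] fc 5b → 0x5bfc
  op=0x5bfc>>10=0x16 ⇒ bl (J)
  [9:0] imm=1020 (s10→-4) = $-4

bor r7, r7; bl $-4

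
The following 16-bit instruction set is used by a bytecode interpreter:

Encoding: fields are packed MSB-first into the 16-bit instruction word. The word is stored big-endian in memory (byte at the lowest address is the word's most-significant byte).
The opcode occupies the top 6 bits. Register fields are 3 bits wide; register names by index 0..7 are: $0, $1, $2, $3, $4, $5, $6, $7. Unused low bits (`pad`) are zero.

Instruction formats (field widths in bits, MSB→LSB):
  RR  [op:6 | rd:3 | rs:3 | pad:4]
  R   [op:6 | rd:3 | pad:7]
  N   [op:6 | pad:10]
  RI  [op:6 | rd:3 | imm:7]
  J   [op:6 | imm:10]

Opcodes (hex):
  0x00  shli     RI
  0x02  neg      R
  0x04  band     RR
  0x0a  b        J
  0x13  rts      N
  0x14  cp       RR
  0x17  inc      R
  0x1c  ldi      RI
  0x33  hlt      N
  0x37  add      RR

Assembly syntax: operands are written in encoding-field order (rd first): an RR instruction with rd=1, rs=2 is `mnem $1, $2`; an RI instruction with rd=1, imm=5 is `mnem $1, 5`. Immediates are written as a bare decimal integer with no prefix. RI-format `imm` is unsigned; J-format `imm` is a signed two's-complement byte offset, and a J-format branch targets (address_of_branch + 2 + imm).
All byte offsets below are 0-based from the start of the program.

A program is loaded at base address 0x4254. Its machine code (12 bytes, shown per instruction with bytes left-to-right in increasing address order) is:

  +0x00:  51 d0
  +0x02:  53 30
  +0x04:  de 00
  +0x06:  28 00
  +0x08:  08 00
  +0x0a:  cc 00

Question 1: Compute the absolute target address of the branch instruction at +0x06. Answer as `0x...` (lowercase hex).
0x425c

[06] 28 00 → 0x2800
  top 6b → 0xa → b [J]
  imm@[9:0]=0x0 ⇒ 0
  target = base 0x4254 + off 0x06 + 2 + imm 0 = 0x425c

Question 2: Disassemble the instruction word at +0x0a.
hlt

@+0a  big-endian(cc 00) = 0xcc00
  top 6b → 0x33 → hlt [N]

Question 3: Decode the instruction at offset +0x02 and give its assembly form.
cp $6, $3

+0x02: 53 30 ⇒ word 0x5330 (big)
  top 6b → 0x14 → cp [RR]
  [9:7] rd=6 = $6
  [6:4] rs=3 = $3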